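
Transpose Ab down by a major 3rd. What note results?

A down a major third is F, so the target letter is F.
From Ab, a major third is 4 semitones down: Fb.

Fb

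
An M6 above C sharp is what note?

A#

A sixth above C lands on the letter A.
A major sixth spans 9 semitones, so C# moves to pitch class 10. On the letter A that is A#.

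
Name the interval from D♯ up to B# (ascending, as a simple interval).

Counting letters D–E–F–G–A–B gives a sixth.
D#→B# = 9 semitones, exactly the major sixth.

major sixth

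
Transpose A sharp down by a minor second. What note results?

G##

A down a major second is G, so the target letter is G.
From A#, a minor second is 1 semitone down: G##.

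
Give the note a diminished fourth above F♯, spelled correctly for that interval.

F up a perfect fourth is Bb, so the target letter is B.
From F#, a diminished fourth is 4 semitones up: Bb.

Bb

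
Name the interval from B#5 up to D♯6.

minor third

Counting letters B–C–D gives a third.
B#→D# = 3 semitones, 1 narrower than the major third (4), so minor.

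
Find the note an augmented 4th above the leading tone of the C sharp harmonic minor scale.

The leading tone of C# harmonic minor is B#.
An augmented fourth (6 semitones) above B# lands on the letter E, giving E##.

E##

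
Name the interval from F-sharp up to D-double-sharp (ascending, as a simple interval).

The letter names run F→D, a span of 5 letter steps, so the interval is some kind of sixth.
F# to D## is 10 semitones. A major sixth is 9, so 10 makes it augmented.

augmented sixth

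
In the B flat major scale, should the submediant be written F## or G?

G

Each scale degree takes a distinct letter name. Degree 6 of a scale on B must use the letter G.
G and F## are enharmonically the same pitch, but only G uses the letter G, so it is the correct spelling here.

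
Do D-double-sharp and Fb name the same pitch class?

Yes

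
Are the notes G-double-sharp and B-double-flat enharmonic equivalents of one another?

G## is pitch class 9; Bbb is pitch class 9.
All spellings map to pitch class 9, so they are enharmonically equivalent.

Yes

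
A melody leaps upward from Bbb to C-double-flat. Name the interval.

Counting letters B–C gives a second.
Bbb→Cbb = 1 semitone, 1 narrower than the major second (2), so minor.

minor second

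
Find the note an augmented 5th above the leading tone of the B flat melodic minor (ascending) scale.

E#

The leading tone of Bb melodic minor (ascending) is A.
An augmented fifth (8 semitones) above A lands on the letter E, giving E#.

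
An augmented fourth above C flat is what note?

F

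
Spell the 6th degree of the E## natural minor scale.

Degree 6 takes the letter 5 steps above E, which is C.
In natural minor, degree 6 sits 8 semitones above the tonic. E## + 8 semitones is pitch class 2, spelled on C as C##.

C##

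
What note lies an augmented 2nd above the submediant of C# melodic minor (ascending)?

The submediant of C# melodic minor (ascending) is A#.
An augmented second (3 semitones) above A# lands on the letter B, giving B##.

B##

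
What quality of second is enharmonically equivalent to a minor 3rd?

augmented

A minor third spans 3 semitones.
A second spanning 3 semitones is augmented (the major second is 2).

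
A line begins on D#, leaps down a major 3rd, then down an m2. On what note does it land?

A#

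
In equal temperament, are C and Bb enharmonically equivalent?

Two spellings are enharmonically equivalent only if they share a pitch class.
Here C → 0, Bb → 10; 0 ≠ 10, so they are not.

No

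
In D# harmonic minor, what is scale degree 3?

Degree 3 takes the letter 2 steps above D, which is F.
In harmonic minor, degree 3 sits 3 semitones above the tonic. D# + 3 semitones is pitch class 6, spelled on F as F#.

F#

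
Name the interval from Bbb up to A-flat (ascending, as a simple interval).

major seventh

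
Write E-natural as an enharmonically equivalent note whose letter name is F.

Fb

E is pitch class 4. The letter F alone is pitch class 5.
To reach pitch class 4 from F requires an offset of -1 semitone, i.e. flat: Fb.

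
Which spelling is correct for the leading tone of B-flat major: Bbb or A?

Each scale degree takes a distinct letter name. Degree 7 of a scale on B must use the letter A.
A and Bbb are enharmonically the same pitch, but only A uses the letter A, so it is the correct spelling here.

A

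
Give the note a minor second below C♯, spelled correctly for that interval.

B#

C down a major second is Bb, so the target letter is B.
From C#, a minor second is 1 semitone down: B#.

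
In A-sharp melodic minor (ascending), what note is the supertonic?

B#

Degree 2 takes the letter 1 step above A, which is B.
In melodic minor (ascending), degree 2 sits 2 semitones above the tonic. A# + 2 semitones is pitch class 0, spelled on B as B#.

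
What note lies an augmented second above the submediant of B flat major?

The submediant of Bb major is G.
An augmented second (3 semitones) above G lands on the letter A, giving A#.

A#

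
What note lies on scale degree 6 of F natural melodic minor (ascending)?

D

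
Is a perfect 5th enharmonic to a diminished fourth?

A perfect fifth spans 7 semitones; a diminished fourth spans 4.
The spans differ, so they are not enharmonic equivalents.

No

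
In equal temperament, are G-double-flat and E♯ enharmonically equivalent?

Gbb is pitch class 5; E# is pitch class 5.
All spellings map to pitch class 5, so they are enharmonically equivalent.

Yes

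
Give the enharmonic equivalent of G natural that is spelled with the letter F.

F##

Plain F sits 2 semitones below G, so on the letter F the same pitch needs a double sharp: F##.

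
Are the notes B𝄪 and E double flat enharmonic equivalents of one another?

B## is pitch class 1; Ebb is pitch class 2.
The pitch classes differ (1 vs. 2), so they are not enharmonic equivalents.

No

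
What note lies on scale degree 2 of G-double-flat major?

Abb

The Gbb major scale runs Gbb Abb Bbb Cbb Dbb Ebb Fb.
Degree 2 is Abb.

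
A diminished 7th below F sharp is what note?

G##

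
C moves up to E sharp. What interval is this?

Counting letters C–D–E gives a third.
C→E# = 5 semitones, 1 wider than the major third (4), so augmented.

augmented third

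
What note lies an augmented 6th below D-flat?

Fbb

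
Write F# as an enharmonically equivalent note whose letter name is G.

Gb

Plain G sits 1 semitone above F#, so on the letter G the same pitch needs a flat: Gb.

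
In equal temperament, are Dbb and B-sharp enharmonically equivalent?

Yes

Dbb = pitch class 0 and B# = pitch class 0 — the same pitch class, so they are enharmonic equivalents.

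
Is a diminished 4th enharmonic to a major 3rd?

A diminished fourth spans 4 semitones; a major third spans 4.
They are enharmonically equivalent.

Yes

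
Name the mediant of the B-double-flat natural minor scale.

Dbb

The Bbb natural minor scale runs Bbb Cb Dbb Ebb Fb Gbb Abb.
Degree 3 is Dbb.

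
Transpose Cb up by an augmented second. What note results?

D

C up a major second is D, so the target letter is D.
From Cb, an augmented second is 3 semitones up: D.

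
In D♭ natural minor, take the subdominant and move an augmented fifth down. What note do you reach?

The subdominant of Db natural minor is Gb.
An augmented fifth (8 semitones) below Gb lands on the letter C, giving Cbb.

Cbb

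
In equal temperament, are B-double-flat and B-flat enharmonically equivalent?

Bbb is pitch class 9; Bb is pitch class 10.
The pitch classes differ (9 vs. 10), so they are not enharmonic equivalents.

No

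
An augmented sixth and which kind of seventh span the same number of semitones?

An augmented sixth spans 10 semitones.
A seventh spanning 10 semitones is minor (the major seventh is 11).

minor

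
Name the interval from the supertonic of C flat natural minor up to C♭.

The supertonic of Cb natural minor is Db.
Db up to Cb: letters D→C make it a seventh; 10 semitones makes it minor.

minor seventh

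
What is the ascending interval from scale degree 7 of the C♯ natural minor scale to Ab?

diminished seventh

Scale degree 7 of C# natural minor is B.
B up to Ab: letters B→A make it a seventh; 9 semitones makes it diminished.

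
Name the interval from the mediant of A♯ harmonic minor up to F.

The mediant of A# harmonic minor is C#.
C# up to F: letters C→F make it a fourth; 4 semitones makes it diminished.

diminished fourth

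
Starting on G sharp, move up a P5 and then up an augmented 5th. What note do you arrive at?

A##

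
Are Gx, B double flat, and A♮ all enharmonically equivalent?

G## is pitch class 9; Bbb is pitch class 9; A is pitch class 9.
All spellings map to pitch class 9, so they are enharmonically equivalent.

Yes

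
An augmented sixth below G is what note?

Bbb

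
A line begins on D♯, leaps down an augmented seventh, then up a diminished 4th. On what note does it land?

An augmented seventh down from D# is Eb (letter E, 12 semitones down).
A diminished fourth up from Eb is Abb (letter A, 4 semitones up).

Abb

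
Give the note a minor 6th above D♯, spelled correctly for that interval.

B

D up a major sixth is B, so the target letter is B.
From D#, a minor sixth is 8 semitones up: B.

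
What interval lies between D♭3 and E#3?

doubly augmented second

Counting letters D–E gives a second.
Db→E# = 4 semitones, 2 wider than the major second (2), so doubly augmented.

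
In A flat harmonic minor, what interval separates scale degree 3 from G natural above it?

augmented fifth

Scale degree 3 of Ab harmonic minor is Cb.
Cb up to G: letters C→G make it a fifth; 8 semitones makes it augmented.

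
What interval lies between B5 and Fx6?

augmented fifth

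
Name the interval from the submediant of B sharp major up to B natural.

diminished third

The submediant of B# major is G##.
G## up to B: letters G→B make it a third; 2 semitones makes it diminished.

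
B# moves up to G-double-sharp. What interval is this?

The letter names run B→G, a span of 5 letter steps, so the interval is some kind of sixth.
B# to G## is 9 semitones. A major sixth is 9, so 9 makes it major.

major sixth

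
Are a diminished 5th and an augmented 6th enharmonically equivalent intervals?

A diminished fifth spans 6 semitones; an augmented sixth spans 10.
The spans differ, so they are not enharmonic equivalents.

No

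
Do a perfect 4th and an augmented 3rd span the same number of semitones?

Yes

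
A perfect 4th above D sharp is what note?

G#

A fourth above D lands on the letter G.
A perfect fourth spans 5 semitones, so D# moves to pitch class 8. On the letter G that is G#.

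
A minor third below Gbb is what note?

Ebb

A third below G lands on the letter E.
A minor third spans 3 semitones, so Gbb moves to pitch class 2. On the letter E that is Ebb.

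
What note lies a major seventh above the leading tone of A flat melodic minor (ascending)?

F#

The leading tone of Ab melodic minor (ascending) is G.
A major seventh (11 semitones) above G lands on the letter F, giving F#.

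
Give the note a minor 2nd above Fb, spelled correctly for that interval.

A second above F lands on the letter G.
A minor second spans 1 semitone, so Fb moves to pitch class 5. On the letter G that is Gbb.

Gbb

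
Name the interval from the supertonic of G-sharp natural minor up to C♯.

minor third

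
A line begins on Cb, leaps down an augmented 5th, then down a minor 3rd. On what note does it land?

Dbb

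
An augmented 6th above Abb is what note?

A sixth above A lands on the letter F.
An augmented sixth spans 10 semitones, so Abb moves to pitch class 5. On the letter F that is F.

F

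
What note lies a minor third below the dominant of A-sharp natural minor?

The dominant of A# natural minor is E#.
A minor third (3 semitones) below E# lands on the letter C, giving C##.

C##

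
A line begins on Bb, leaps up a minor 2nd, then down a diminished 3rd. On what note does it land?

A

A minor second up from Bb is Cb (letter C, 1 semitone up).
A diminished third down from Cb is A (letter A, 2 semitones down).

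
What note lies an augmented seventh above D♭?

C#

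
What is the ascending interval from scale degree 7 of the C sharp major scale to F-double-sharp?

perfect fifth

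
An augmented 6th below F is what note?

Abb

A sixth below F lands on the letter A.
An augmented sixth spans 10 semitones, so F moves to pitch class 7. On the letter A that is Abb.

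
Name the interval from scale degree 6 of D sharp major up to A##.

Scale degree 6 of D# major is B#.
B# up to A##: letters B→A make it a seventh; 11 semitones makes it major.

major seventh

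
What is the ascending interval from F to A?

major third

Counting letters F–G–A gives a third.
F→A = 4 semitones, exactly the major third.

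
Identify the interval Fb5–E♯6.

doubly augmented seventh

The letter names run F→E, a span of 6 letter steps, so the interval is some kind of seventh.
Fb to E# is 13 semitones. A major seventh is 11, so 13 makes it doubly augmented.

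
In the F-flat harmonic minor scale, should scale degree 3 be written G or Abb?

Abb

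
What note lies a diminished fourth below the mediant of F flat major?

E

The mediant of Fb major is Ab.
A diminished fourth (4 semitones) below Ab lands on the letter E, giving E.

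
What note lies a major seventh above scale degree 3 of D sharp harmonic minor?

Scale degree 3 of D# harmonic minor is F#.
A major seventh (11 semitones) above F# lands on the letter E, giving E#.

E#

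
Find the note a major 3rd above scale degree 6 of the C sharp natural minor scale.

C#

Scale degree 6 of C# natural minor is A.
A major third (4 semitones) above A lands on the letter C, giving C#.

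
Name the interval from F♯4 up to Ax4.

The letter names run F→A, a span of 2 letter steps, so the interval is some kind of third.
F# to A## is 5 semitones. A major third is 4, so 5 makes it augmented.

augmented third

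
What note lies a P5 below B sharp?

B down a perfect fifth is E, so the target letter is E.
From B#, a perfect fifth is 7 semitones down: E#.

E#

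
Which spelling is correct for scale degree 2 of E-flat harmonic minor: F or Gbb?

Each scale degree takes a distinct letter name. Degree 2 of a scale on E must use the letter F.
F and Gbb are enharmonically the same pitch, but only F uses the letter F, so it is the correct spelling here.

F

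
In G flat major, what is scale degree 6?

Eb

The Gb major scale runs Gb Ab Bb Cb Db Eb F.
Degree 6 is Eb.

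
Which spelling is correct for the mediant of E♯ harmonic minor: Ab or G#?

G#

Each scale degree takes a distinct letter name. Degree 3 of a scale on E must use the letter G.
G# and Ab are enharmonically the same pitch, but only G# uses the letter G, so it is the correct spelling here.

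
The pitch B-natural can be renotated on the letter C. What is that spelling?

Cb

B is pitch class 11. The letter C alone is pitch class 0.
To reach pitch class 11 from C requires an offset of -1 semitone, i.e. flat: Cb.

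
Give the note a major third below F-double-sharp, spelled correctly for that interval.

A third below F lands on the letter D.
A major third spans 4 semitones, so F## moves to pitch class 3. On the letter D that is D#.

D#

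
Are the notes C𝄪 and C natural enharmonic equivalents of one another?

No

C## is pitch class 2; C is pitch class 0.
The pitch classes differ (2 vs. 0), so they are not enharmonic equivalents.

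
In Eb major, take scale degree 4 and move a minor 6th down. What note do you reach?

Scale degree 4 of Eb major is Ab.
A minor sixth (8 semitones) below Ab lands on the letter C, giving C.

C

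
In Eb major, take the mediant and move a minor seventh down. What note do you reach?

A

The mediant of Eb major is G.
A minor seventh (10 semitones) below G lands on the letter A, giving A.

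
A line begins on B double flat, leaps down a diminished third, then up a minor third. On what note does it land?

Bb

A diminished third down from Bbb is G (letter G, 2 semitones down).
A minor third up from G is Bb (letter B, 3 semitones up).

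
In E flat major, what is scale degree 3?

The Eb major scale runs Eb F G Ab Bb C D.
Degree 3 is G.

G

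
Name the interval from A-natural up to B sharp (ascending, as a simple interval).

Counting letters A–B gives a second.
A→B# = 3 semitones, 1 wider than the major second (2), so augmented.

augmented second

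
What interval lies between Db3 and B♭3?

Counting letters D–E–F–G–A–B gives a sixth.
Db→Bb = 9 semitones, exactly the major sixth.

major sixth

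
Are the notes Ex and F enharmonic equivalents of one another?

No

Two spellings are enharmonically equivalent only if they share a pitch class.
Here E## → 6, F → 5; 5 ≠ 6, so they are not.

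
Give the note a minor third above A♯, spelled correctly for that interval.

A up a major third is C#, so the target letter is C.
From A#, a minor third is 3 semitones up: C#.

C#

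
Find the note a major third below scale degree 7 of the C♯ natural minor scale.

G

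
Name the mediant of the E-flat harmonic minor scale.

Gb

Degree 3 takes the letter 2 steps above E, which is G.
In harmonic minor, degree 3 sits 3 semitones above the tonic. Eb + 3 semitones is pitch class 6, spelled on G as Gb.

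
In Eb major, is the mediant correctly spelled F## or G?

G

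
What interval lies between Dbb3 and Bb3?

Counting letters D–E–F–G–A–B gives a sixth.
Dbb→Bb = 10 semitones, 1 wider than the major sixth (9), so augmented.

augmented sixth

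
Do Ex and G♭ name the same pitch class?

Yes

E## is pitch class 6; Gb is pitch class 6.
All spellings map to pitch class 6, so they are enharmonically equivalent.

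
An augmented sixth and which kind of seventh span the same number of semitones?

An augmented sixth spans 10 semitones.
A seventh spanning 10 semitones is minor (the major seventh is 11).

minor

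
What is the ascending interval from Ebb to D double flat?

The letter names run E→D, a span of 6 letter steps, so the interval is some kind of seventh.
Ebb to Dbb is 10 semitones. A major seventh is 11, so 10 makes it minor.

minor seventh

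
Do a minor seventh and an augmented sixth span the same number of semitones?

Yes

A minor seventh spans 10 semitones; an augmented sixth spans 10.
They are enharmonically equivalent.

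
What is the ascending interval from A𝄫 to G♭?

major seventh

Counting letters A–B–C–D–E–F–G gives a seventh.
Abb→Gb = 11 semitones, exactly the major seventh.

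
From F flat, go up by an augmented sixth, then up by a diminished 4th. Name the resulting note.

Gb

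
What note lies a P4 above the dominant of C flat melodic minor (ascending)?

The dominant of Cb melodic minor (ascending) is Gb.
A perfect fourth (5 semitones) above Gb lands on the letter C, giving Cb.

Cb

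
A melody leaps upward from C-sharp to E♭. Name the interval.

diminished third

Counting letters C–D–E gives a third.
C#→Eb = 2 semitones, 2 narrower than the major third (4), so diminished.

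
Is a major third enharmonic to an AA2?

Yes

A major third spans 4 semitones; a doubly augmented second spans 4.
They are enharmonically equivalent.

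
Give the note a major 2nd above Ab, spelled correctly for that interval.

Bb

A up a major second is B, so the target letter is B.
From Ab, a major second is 2 semitones up: Bb.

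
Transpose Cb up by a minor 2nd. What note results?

Dbb

C up a major second is D, so the target letter is D.
From Cb, a minor second is 1 semitone up: Dbb.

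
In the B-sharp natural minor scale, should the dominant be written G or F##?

Each scale degree takes a distinct letter name. Degree 5 of a scale on B must use the letter F.
F## and G are enharmonically the same pitch, but only F## uses the letter F, so it is the correct spelling here.

F##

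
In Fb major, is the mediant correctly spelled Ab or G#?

Ab

Each scale degree takes a distinct letter name. Degree 3 of a scale on F must use the letter A.
Ab and G# are enharmonically the same pitch, but only Ab uses the letter A, so it is the correct spelling here.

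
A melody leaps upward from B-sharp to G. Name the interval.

diminished sixth

Counting letters B–C–D–E–F–G gives a sixth.
B#→G = 7 semitones, 2 narrower than the major sixth (9), so diminished.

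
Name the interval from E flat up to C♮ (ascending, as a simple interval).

Counting letters E–F–G–A–B–C gives a sixth.
Eb→C = 9 semitones, exactly the major sixth.

major sixth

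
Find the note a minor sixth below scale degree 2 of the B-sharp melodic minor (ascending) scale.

Scale degree 2 of B# melodic minor (ascending) is C##.
A minor sixth (8 semitones) below C## lands on the letter E, giving E##.

E##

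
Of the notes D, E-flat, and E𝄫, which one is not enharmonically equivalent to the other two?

Eb

In 12-tone equal temperament, enharmonic equivalents share a pitch class. D is pitch class 2; Eb is pitch class 3; Ebb is pitch class 2.
D and Ebb share pitch class 2, while Eb is pitch class 3.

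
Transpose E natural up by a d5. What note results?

E up a perfect fifth is B, so the target letter is B.
From E, a diminished fifth is 6 semitones up: Bb.

Bb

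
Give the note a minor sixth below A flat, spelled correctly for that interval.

C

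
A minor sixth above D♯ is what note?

B

A sixth above D lands on the letter B.
A minor sixth spans 8 semitones, so D# moves to pitch class 11. On the letter B that is B.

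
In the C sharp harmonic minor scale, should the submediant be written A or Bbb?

A

Each scale degree takes a distinct letter name. Degree 6 of a scale on C must use the letter A.
A and Bbb are enharmonically the same pitch, but only A uses the letter A, so it is the correct spelling here.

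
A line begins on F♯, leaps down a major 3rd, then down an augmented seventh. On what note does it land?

A major third down from F# is D (letter D, 4 semitones down).
An augmented seventh down from D is Ebb (letter E, 12 semitones down).

Ebb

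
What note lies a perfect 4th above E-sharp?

A#

A fourth above E lands on the letter A.
A perfect fourth spans 5 semitones, so E# moves to pitch class 10. On the letter A that is A#.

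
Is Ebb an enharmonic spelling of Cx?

Yes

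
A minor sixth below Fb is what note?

Ab

F down a major sixth is Ab, so the target letter is A.
From Fb, a minor sixth is 8 semitones down: Ab.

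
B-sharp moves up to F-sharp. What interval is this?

diminished fifth

The letter names run B→F, a span of 4 letter steps, so the interval is some kind of fifth.
B# to F# is 6 semitones. A perfect fifth is 7, so 6 makes it diminished.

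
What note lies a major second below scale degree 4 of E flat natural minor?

Scale degree 4 of Eb natural minor is Ab.
A major second (2 semitones) below Ab lands on the letter G, giving Gb.

Gb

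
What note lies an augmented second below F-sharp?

A second below F lands on the letter E.
An augmented second spans 3 semitones, so F# moves to pitch class 3. On the letter E that is Eb.

Eb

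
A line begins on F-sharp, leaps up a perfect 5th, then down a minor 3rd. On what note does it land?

A#

A perfect fifth up from F# is C# (letter C, 7 semitones up).
A minor third down from C# is A# (letter A, 3 semitones down).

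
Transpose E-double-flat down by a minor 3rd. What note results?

E down a major third is C, so the target letter is C.
From Ebb, a minor third is 3 semitones down: Cb.

Cb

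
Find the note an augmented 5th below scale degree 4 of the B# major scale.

A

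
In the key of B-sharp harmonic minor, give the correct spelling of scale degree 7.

A##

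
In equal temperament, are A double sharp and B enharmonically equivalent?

Yes

A## is pitch class 11; B is pitch class 11.
All spellings map to pitch class 11, so they are enharmonically equivalent.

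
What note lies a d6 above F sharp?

F up a major sixth is D, so the target letter is D.
From F#, a diminished sixth is 7 semitones up: Db.

Db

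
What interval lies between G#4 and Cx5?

The letter names run G→C, a span of 3 letter steps, so the interval is some kind of fourth.
G# to C## is 6 semitones. A perfect fourth is 5, so 6 makes it augmented.

augmented fourth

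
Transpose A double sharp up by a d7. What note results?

A seventh above A lands on the letter G.
A diminished seventh spans 9 semitones, so A## moves to pitch class 8. On the letter G that is G#.

G#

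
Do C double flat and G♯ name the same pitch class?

Cbb is pitch class 10; G# is pitch class 8.
The pitch classes differ (10 vs. 8), so they are not enharmonic equivalents.

No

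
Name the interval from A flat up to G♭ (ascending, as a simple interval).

minor seventh

Counting letters A–B–C–D–E–F–G gives a seventh.
Ab→Gb = 10 semitones, 1 narrower than the major seventh (11), so minor.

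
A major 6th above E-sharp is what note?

C##

E up a major sixth is C#, so the target letter is C.
From E#, a major sixth is 9 semitones up: C##.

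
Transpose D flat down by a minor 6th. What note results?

D down a major sixth is F, so the target letter is F.
From Db, a minor sixth is 8 semitones down: F.

F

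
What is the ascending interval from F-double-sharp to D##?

Counting letters F–G–A–B–C–D gives a sixth.
F##→D## = 9 semitones, exactly the major sixth.

major sixth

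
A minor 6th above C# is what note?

A

A sixth above C lands on the letter A.
A minor sixth spans 8 semitones, so C# moves to pitch class 9. On the letter A that is A.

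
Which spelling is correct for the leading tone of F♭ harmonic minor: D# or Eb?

Eb

Each scale degree takes a distinct letter name. Degree 7 of a scale on F must use the letter E.
Eb and D# are enharmonically the same pitch, but only Eb uses the letter E, so it is the correct spelling here.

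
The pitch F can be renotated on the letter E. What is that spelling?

Plain E sits 1 semitone below F, so on the letter E the same pitch needs a sharp: E#.

E#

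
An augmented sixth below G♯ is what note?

G down a major sixth is Bb, so the target letter is B.
From G#, an augmented sixth is 10 semitones down: Bb.

Bb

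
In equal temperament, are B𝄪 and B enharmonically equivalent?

No

B## is pitch class 1; B is pitch class 11.
The pitch classes differ (1 vs. 11), so they are not enharmonic equivalents.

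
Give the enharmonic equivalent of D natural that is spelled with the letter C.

Plain C sits 2 semitones below D, so on the letter C the same pitch needs a double sharp: C##.

C##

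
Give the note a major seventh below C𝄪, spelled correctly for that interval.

D#

A seventh below C lands on the letter D.
A major seventh spans 11 semitones, so C## moves to pitch class 3. On the letter D that is D#.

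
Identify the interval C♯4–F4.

diminished fourth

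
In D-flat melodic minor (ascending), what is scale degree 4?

Gb

The Db melodic minor (ascending) scale runs Db Eb Fb Gb Ab Bb C.
Degree 4 is Gb.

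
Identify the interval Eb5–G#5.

augmented third

Counting letters E–F–G gives a third.
Eb→G# = 5 semitones, 1 wider than the major third (4), so augmented.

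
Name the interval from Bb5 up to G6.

The letter names run B→G, a span of 5 letter steps, so the interval is some kind of sixth.
Bb to G is 9 semitones. A major sixth is 9, so 9 makes it major.

major sixth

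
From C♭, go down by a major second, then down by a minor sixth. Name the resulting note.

Db

A major second down from Cb is Bbb (letter B, 2 semitones down).
A minor sixth down from Bbb is Db (letter D, 8 semitones down).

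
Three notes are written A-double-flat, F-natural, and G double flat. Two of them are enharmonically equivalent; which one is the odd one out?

Abb

In 12-tone equal temperament, enharmonic equivalents share a pitch class. Abb is pitch class 7; F is pitch class 5; Gbb is pitch class 5.
F and Gbb share pitch class 5, while Abb is pitch class 7.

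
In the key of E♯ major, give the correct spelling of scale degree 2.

The E# major scale runs E# F## G## A# B# C## D##.
Degree 2 is F##.

F##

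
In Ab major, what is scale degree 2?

Degree 2 takes the letter 1 step above A, which is B.
In major, degree 2 sits 2 semitones above the tonic. Ab + 2 semitones is pitch class 10, spelled on B as Bb.

Bb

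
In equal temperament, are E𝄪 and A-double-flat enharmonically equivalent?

E## is pitch class 6; Abb is pitch class 7.
The pitch classes differ (6 vs. 7), so they are not enharmonic equivalents.

No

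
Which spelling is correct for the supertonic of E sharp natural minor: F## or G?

Each scale degree takes a distinct letter name. Degree 2 of a scale on E must use the letter F.
F## and G are enharmonically the same pitch, but only F## uses the letter F, so it is the correct spelling here.

F##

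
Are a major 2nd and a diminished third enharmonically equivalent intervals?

A major second spans 2 semitones; a diminished third spans 2.
They are enharmonically equivalent.

Yes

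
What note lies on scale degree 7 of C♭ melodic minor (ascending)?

The Cb melodic minor (ascending) scale runs Cb Db Ebb Fb Gb Ab Bb.
Degree 7 is Bb.

Bb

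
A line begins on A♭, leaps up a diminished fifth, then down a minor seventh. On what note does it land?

A diminished fifth up from Ab is Ebb (letter E, 6 semitones up).
A minor seventh down from Ebb is Fb (letter F, 10 semitones down).

Fb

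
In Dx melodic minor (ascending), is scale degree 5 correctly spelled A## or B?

Each scale degree takes a distinct letter name. Degree 5 of a scale on D must use the letter A.
A## and B are enharmonically the same pitch, but only A## uses the letter A, so it is the correct spelling here.

A##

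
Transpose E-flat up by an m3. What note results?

Gb

E up a major third is G#, so the target letter is G.
From Eb, a minor third is 3 semitones up: Gb.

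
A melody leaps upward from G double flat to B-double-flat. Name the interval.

Counting letters G–A–B gives a third.
Gbb→Bbb = 4 semitones, exactly the major third.

major third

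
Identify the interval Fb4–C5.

Counting letters F–G–A–B–C gives a fifth.
Fb→C = 8 semitones, 1 wider than the perfect fifth (7), so augmented.

augmented fifth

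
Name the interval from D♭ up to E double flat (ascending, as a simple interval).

minor second

Counting letters D–E gives a second.
Db→Ebb = 1 semitone, 1 narrower than the major second (2), so minor.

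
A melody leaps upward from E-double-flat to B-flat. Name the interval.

Counting letters E–F–G–A–B gives a fifth.
Ebb→Bb = 8 semitones, 1 wider than the perfect fifth (7), so augmented.

augmented fifth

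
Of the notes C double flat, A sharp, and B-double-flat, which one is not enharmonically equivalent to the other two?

Bbb

In 12-tone equal temperament, enharmonic equivalents share a pitch class. Cbb is pitch class 10; A# is pitch class 10; Bbb is pitch class 9.
Cbb and A# share pitch class 10, while Bbb is pitch class 9.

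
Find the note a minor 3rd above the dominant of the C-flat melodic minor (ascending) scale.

The dominant of Cb melodic minor (ascending) is Gb.
A minor third (3 semitones) above Gb lands on the letter B, giving Bbb.

Bbb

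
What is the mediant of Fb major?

The Fb major scale runs Fb Gb Ab Bbb Cb Db Eb.
Degree 3 is Ab.

Ab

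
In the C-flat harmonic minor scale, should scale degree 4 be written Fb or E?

Each scale degree takes a distinct letter name. Degree 4 of a scale on C must use the letter F.
Fb and E are enharmonically the same pitch, but only Fb uses the letter F, so it is the correct spelling here.

Fb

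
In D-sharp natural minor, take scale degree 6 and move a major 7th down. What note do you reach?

Scale degree 6 of D# natural minor is B.
A major seventh (11 semitones) below B lands on the letter C, giving C.

C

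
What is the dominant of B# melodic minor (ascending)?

F##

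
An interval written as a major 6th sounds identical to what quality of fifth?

doubly augmented

A major sixth spans 9 semitones.
A fifth spanning 9 semitones is doubly augmented (the perfect fifth is 7).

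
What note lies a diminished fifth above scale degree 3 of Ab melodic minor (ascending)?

Gbb

Scale degree 3 of Ab melodic minor (ascending) is Cb.
A diminished fifth (6 semitones) above Cb lands on the letter G, giving Gbb.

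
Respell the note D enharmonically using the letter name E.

Ebb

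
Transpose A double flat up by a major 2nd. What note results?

Bbb

A second above A lands on the letter B.
A major second spans 2 semitones, so Abb moves to pitch class 9. On the letter B that is Bbb.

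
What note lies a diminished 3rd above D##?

F#

D up a major third is F#, so the target letter is F.
From D##, a diminished third is 2 semitones up: F#.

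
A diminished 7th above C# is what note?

C up a major seventh is B, so the target letter is B.
From C#, a diminished seventh is 9 semitones up: Bb.

Bb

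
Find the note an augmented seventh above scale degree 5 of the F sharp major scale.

Scale degree 5 of F# major is C#.
An augmented seventh (12 semitones) above C# lands on the letter B, giving B##.

B##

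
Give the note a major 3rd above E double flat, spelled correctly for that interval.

Gb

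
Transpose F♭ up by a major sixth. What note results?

F up a major sixth is D, so the target letter is D.
From Fb, a major sixth is 9 semitones up: Db.

Db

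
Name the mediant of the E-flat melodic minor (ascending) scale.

Gb

The Eb melodic minor (ascending) scale runs Eb F Gb Ab Bb C D.
Degree 3 is Gb.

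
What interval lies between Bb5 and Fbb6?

doubly diminished fifth

The letter names run B→F, a span of 4 letter steps, so the interval is some kind of fifth.
Bb to Fbb is 5 semitones. A perfect fifth is 7, so 5 makes it doubly diminished.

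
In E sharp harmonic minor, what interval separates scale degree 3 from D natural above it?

Scale degree 3 of E# harmonic minor is G#.
G# up to D: letters G→D make it a fifth; 6 semitones makes it diminished.

diminished fifth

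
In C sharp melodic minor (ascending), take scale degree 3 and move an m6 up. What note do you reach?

Scale degree 3 of C# melodic minor (ascending) is E.
A minor sixth (8 semitones) above E lands on the letter C, giving C.

C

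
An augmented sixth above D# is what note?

A sixth above D lands on the letter B.
An augmented sixth spans 10 semitones, so D# moves to pitch class 1. On the letter B that is B##.

B##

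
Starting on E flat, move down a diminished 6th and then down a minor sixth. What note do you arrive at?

B#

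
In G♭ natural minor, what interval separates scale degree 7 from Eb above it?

major seventh

Scale degree 7 of Gb natural minor is Fb.
Fb up to Eb: letters F→E make it a seventh; 11 semitones makes it major.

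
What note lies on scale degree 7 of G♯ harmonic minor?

Degree 7 takes the letter 6 steps above G, which is F.
In harmonic minor, degree 7 sits 11 semitones above the tonic. G# + 11 semitones is pitch class 7, spelled on F as F##.

F##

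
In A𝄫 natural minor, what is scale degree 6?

Fbb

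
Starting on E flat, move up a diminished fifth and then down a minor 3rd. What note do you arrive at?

Gb

A diminished fifth up from Eb is Bbb (letter B, 6 semitones up).
A minor third down from Bbb is Gb (letter G, 3 semitones down).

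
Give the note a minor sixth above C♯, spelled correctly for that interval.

C up a major sixth is A, so the target letter is A.
From C#, a minor sixth is 8 semitones up: A.

A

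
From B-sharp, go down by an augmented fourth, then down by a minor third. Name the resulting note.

D#

An augmented fourth down from B# is F# (letter F, 6 semitones down).
A minor third down from F# is D# (letter D, 3 semitones down).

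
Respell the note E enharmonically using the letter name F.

E is pitch class 4. The letter F alone is pitch class 5.
To reach pitch class 4 from F requires an offset of -1 semitone, i.e. flat: Fb.

Fb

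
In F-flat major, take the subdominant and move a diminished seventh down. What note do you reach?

C

The subdominant of Fb major is Bbb.
A diminished seventh (9 semitones) below Bbb lands on the letter C, giving C.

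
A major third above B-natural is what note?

B up a major third is D#, so the target letter is D.
From B, a major third is 4 semitones up: D#.

D#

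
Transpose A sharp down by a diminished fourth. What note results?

A fourth below A lands on the letter E.
A diminished fourth spans 4 semitones, so A# moves to pitch class 6. On the letter E that is E##.

E##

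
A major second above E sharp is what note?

F##

E up a major second is F#, so the target letter is F.
From E#, a major second is 2 semitones up: F##.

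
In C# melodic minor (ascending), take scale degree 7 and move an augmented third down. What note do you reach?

Scale degree 7 of C# melodic minor (ascending) is B#.
An augmented third (5 semitones) below B# lands on the letter G, giving G.

G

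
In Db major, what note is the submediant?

Degree 6 takes the letter 5 steps above D, which is B.
In major, degree 6 sits 9 semitones above the tonic. Db + 9 semitones is pitch class 10, spelled on B as Bb.

Bb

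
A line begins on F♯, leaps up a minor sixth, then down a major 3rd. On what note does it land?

Bb

A minor sixth up from F# is D (letter D, 8 semitones up).
A major third down from D is Bb (letter B, 4 semitones down).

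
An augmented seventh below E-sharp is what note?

A seventh below E lands on the letter F.
An augmented seventh spans 12 semitones, so E# moves to pitch class 5. On the letter F that is F.

F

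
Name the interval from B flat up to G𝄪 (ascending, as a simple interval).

doubly augmented sixth

Counting letters B–C–D–E–F–G gives a sixth.
Bb→G## = 11 semitones, 2 wider than the major sixth (9), so doubly augmented.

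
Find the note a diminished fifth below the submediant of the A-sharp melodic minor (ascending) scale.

B##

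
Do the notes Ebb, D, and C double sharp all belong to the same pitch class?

Ebb = pitch class 2 and D = pitch class 2 and C## = pitch class 2 — the same pitch class, so they are enharmonic equivalents.

Yes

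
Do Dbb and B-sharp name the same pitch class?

Dbb = pitch class 0 and B# = pitch class 0 — the same pitch class, so they are enharmonic equivalents.

Yes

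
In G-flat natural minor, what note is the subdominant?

Cb

Degree 4 takes the letter 3 steps above G, which is C.
In natural minor, degree 4 sits 5 semitones above the tonic. Gb + 5 semitones is pitch class 11, spelled on C as Cb.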